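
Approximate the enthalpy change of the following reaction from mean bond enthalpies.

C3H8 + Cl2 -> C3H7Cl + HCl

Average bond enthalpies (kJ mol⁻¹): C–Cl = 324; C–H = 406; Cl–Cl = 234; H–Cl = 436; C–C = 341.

Bonds broken (reactants):
  C–C: 2 × 341 = 682
  C–H: 8 × 406 = 3248
  Cl–Cl: 1 × 234 = 234
  Σ(broken) = 4164 kJ
Bonds formed (products):
  C–C: 2 × 341 = 682
  C–Cl: 1 × 324 = 324
  C–H: 7 × 406 = 2842
  H–Cl: 1 × 436 = 436
  Σ(formed) = 4284 kJ
ΔH = Σ(broken) − Σ(formed) = 4164 − 4284 = −120 kJ

ΔH ≈ −120 kJ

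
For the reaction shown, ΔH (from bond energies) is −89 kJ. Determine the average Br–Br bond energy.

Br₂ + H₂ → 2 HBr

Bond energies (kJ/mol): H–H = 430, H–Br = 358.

D(Br–Br) ≈ 197 kJ/mol

Let D be the Br–Br bond energy.
Σ(broken) = 1×D + 1×430 = 430 + D
Σ(formed) = 2×358 = 716
ΔH = Σ(broken) − Σ(formed) = (430 + D) − (716) = −286 + D
Setting this equal to −89 kJ gives D = 197 kJ/mol.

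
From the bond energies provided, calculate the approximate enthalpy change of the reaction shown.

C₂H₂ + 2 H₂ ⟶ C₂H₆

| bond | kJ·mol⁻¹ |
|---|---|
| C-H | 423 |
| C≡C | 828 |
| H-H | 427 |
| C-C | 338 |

Bonds broken (reactants):
  C≡C: 1 × 828 = 828
  C-H: 2 × 423 = 846
  H-H: 2 × 427 = 854
  Σ(broken) = 2528 kJ
Bonds formed (products):
  C-C: 1 × 338 = 338
  C-H: 6 × 423 = 2538
  Σ(formed) = 2876 kJ
ΔH = Σ(broken) − Σ(formed) = 2528 − 2876 = −348 kJ

ΔH ≈ −348 kJ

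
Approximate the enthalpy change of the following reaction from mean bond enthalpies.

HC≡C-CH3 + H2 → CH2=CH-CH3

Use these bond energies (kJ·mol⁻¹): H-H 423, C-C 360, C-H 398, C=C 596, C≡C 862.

ΔH ≈ −107 kJ

Bonds broken (reactants):
  C≡C: 1 × 862 = 862
  C-C: 1 × 360 = 360
  C-H: 4 × 398 = 1592
  H-H: 1 × 423 = 423
  Σ(broken) = 3237 kJ
Bonds formed (products):
  C-C: 1 × 360 = 360
  C-H: 6 × 398 = 2388
  C=C: 1 × 596 = 596
  Σ(formed) = 3344 kJ
ΔH = Σ(broken) − Σ(formed) = 3237 − 3344 = −107 kJ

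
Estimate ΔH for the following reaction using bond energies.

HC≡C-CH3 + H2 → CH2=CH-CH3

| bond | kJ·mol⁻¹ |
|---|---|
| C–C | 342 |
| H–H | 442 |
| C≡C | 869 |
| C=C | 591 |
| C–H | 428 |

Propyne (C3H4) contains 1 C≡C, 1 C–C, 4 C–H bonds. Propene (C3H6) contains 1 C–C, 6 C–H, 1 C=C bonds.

ΔH ≈ −136 kJ

Bonds broken (reactants):
  C≡C: 1 × 869 = 869
  C–C: 1 × 342 = 342
  C–H: 4 × 428 = 1712
  H–H: 1 × 442 = 442
  Σ(broken) = 3365 kJ
Bonds formed (products):
  C–C: 1 × 342 = 342
  C–H: 6 × 428 = 2568
  C=C: 1 × 591 = 591
  Σ(formed) = 3501 kJ
ΔH = Σ(broken) − Σ(formed) = 3365 − 3501 = −136 kJ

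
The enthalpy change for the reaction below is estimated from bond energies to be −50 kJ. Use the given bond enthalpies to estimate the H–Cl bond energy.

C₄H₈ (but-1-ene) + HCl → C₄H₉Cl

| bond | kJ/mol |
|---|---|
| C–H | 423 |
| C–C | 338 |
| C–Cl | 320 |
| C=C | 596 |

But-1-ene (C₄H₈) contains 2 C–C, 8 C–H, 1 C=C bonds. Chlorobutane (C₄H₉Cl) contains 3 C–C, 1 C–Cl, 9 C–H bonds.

D(H–Cl) ≈ 435 kJ/mol

Let D be the H–Cl bond energy.
Σ(broken) = 2×338 + 8×423 + 1×596 + 1×D = 4656 + D
Σ(formed) = 3×338 + 1×320 + 9×423 = 5141
ΔH = Σ(broken) − Σ(formed) = (4656 + D) − (5141) = −485 + D
Setting this equal to −50 kJ gives D = 435 kJ/mol.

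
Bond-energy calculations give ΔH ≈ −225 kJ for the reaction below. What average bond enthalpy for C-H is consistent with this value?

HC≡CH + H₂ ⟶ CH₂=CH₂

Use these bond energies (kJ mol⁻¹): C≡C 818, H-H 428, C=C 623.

Let D be the C-H bond energy.
Σ(broken) = 1×818 + 2×D + 1×428 = 1246 + 2D
Σ(formed) = 4×D + 1×623 = 623 + 4D
ΔH = Σ(broken) − Σ(formed) = (1246 + 2D) − (623 + 4D) = +623 − 2D
Setting this equal to −225 kJ gives 2D = 848, so D = 424 kJ/mol.

D(C-H) ≈ 424 kJ/mol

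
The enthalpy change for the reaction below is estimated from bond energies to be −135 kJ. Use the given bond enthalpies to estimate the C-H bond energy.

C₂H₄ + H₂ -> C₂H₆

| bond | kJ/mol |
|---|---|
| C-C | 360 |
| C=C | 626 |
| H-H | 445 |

D(C-H) ≈ 423 kJ/mol

Let D be the C-H bond energy.
Σ(broken) = 4×D + 1×626 + 1×445 = 1071 + 4D
Σ(formed) = 1×360 + 6×D = 360 + 6D
ΔH = Σ(broken) − Σ(formed) = (1071 + 4D) − (360 + 6D) = +711 − 2D
Setting this equal to −135 kJ gives 2D = 846, so D = 423 kJ/mol.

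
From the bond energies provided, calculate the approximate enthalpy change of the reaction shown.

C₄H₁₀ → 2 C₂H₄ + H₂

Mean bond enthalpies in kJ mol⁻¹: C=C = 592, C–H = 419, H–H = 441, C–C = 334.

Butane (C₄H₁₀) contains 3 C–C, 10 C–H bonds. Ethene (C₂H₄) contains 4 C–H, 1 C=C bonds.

ΔH ≈ +215 kJ

Bonds broken (reactants):
  C–C: 3 × 334 = 1002
  C–H: 10 × 419 = 4190
  Σ(broken) = 5192 kJ
Bonds formed (products):
  C–H: 8 × 419 = 3352
  C=C: 2 × 592 = 1184
  H–H: 1 × 441 = 441
  Σ(formed) = 4977 kJ
ΔH = Σ(broken) − Σ(formed) = 5192 − 4977 = +215 kJ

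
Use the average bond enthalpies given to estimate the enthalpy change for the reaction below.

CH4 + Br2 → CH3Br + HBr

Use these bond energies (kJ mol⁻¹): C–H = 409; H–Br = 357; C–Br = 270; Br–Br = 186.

Bonds broken (reactants):
  Br–Br: 1 × 186 = 186
  C–H: 4 × 409 = 1636
  Σ(broken) = 1822 kJ
Bonds formed (products):
  C–Br: 1 × 270 = 270
  C–H: 3 × 409 = 1227
  H–Br: 1 × 357 = 357
  Σ(formed) = 1854 kJ
ΔH = Σ(broken) − Σ(formed) = 1822 − 1854 = −32 kJ

ΔH ≈ −32 kJ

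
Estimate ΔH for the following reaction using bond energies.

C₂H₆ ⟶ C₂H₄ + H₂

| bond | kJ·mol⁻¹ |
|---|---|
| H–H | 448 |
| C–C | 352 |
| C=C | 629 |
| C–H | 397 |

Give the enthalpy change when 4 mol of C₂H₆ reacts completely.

Bonds broken (reactants):
  C–C: 1 × 352 = 352
  C–H: 6 × 397 = 2382
  Σ(broken) = 2734 kJ
Bonds formed (products):
  C–H: 4 × 397 = 1588
  C=C: 1 × 629 = 629
  H–H: 1 × 448 = 448
  Σ(formed) = 2665 kJ
ΔH = Σ(broken) − Σ(formed) = 2734 − 2665 = +69 kJ
For 4× the reaction as written: 4 × (+69) = +276 kJ

ΔH = +276 kJ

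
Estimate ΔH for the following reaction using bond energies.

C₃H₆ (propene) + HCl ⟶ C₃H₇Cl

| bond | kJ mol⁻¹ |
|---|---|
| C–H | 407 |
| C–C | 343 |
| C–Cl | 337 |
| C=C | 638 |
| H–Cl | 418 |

Bonds broken (reactants):
  C–C: 1 × 343 = 343
  C–H: 6 × 407 = 2442
  C=C: 1 × 638 = 638
  H–Cl: 1 × 418 = 418
  Σ(broken) = 3841 kJ
Bonds formed (products):
  C–C: 2 × 343 = 686
  C–Cl: 1 × 337 = 337
  C–H: 7 × 407 = 2849
  Σ(formed) = 3872 kJ
ΔH = Σ(broken) − Σ(formed) = 3841 − 3872 = −31 kJ

ΔH ≈ −31 kJ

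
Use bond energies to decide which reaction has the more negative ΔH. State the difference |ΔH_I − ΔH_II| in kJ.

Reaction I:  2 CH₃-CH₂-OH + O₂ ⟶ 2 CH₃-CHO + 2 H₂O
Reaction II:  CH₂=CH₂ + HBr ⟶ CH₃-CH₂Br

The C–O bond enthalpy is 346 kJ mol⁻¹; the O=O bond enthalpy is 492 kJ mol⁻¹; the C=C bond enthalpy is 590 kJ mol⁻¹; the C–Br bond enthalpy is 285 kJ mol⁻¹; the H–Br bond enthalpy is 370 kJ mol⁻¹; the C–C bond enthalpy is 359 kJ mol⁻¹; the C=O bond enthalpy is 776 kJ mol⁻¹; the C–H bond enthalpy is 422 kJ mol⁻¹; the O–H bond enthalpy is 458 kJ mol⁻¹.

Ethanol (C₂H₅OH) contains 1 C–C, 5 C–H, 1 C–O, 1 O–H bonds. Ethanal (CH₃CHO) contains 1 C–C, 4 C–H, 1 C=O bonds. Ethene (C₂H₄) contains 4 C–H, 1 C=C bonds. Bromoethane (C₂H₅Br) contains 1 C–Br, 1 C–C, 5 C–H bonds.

Reaction I:
  Bonds broken (reactants):
    C–C: 2 × 359 = 718
    C–H: 10 × 422 = 4220
    C–O: 2 × 346 = 692
    O–H: 2 × 458 = 916
    O=O: 1 × 492 = 492
    Σ(broken) = 7038 kJ
  Bonds formed (products):
    C–C: 2 × 359 = 718
    C–H: 8 × 422 = 3376
    C=O: 2 × 776 = 1552
    O–H: 4 × 458 = 1832
    Σ(formed) = 7478 kJ
  ΔH_I = 7038 − 7478 = −440 kJ
Reaction II:
  Bonds broken (reactants):
    C–H: 4 × 422 = 1688
    C=C: 1 × 590 = 590
    H–Br: 1 × 370 = 370
    Σ(broken) = 2648 kJ
  Bonds formed (products):
    C–Br: 1 × 285 = 285
    C–C: 1 × 359 = 359
    C–H: 5 × 422 = 2110
    Σ(formed) = 2754 kJ
  ΔH_II = 2648 − 2754 = −106 kJ
ΔH_I − ΔH_II = −334 kJ, so reaction I has the more negative ΔH; |ΔH_I − ΔH_II| = 334 kJ.

Reaction I, by 334 kJ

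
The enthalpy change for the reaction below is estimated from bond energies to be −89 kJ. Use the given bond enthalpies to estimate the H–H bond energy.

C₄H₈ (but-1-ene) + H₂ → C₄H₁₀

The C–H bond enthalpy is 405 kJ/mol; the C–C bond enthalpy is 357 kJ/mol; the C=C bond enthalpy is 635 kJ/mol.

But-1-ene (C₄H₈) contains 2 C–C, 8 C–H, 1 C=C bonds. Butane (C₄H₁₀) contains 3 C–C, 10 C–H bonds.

Let D be the H–H bond energy.
Σ(broken) = 2×357 + 8×405 + 1×635 + 1×D = 4589 + D
Σ(formed) = 3×357 + 10×405 = 5121
ΔH = Σ(broken) − Σ(formed) = (4589 + D) − (5121) = −532 + D
Setting this equal to −89 kJ gives D = 443 kJ/mol.

D(H–H) ≈ 443 kJ/mol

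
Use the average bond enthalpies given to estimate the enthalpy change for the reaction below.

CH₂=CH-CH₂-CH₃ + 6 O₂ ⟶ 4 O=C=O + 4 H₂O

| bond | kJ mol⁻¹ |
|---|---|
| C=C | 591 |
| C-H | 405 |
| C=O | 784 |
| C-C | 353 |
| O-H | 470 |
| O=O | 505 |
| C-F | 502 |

Bonds broken (reactants):
  C-C: 2 × 353 = 706
  C-H: 8 × 405 = 3240
  C=C: 1 × 591 = 591
  O=O: 6 × 505 = 3030
  Σ(broken) = 7567 kJ
Bonds formed (products):
  C=O: 8 × 784 = 6272
  O-H: 8 × 470 = 3760
  Σ(formed) = 10032 kJ
ΔH = Σ(broken) − Σ(formed) = 7567 − 10032 = −2465 kJ

ΔH ≈ −2465 kJ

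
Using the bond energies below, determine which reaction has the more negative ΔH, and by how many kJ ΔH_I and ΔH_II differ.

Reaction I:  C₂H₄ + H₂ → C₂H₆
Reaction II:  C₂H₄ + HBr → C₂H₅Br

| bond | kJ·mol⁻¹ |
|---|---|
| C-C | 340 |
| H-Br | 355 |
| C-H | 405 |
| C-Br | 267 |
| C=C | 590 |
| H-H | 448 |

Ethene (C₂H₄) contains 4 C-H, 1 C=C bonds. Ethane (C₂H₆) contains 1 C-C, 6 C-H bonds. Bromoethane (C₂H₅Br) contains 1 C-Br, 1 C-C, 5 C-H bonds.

Reaction I, by 45 kJ

Reaction I:
  Bonds broken (reactants):
    C-H: 4 × 405 = 1620
    C=C: 1 × 590 = 590
    H-H: 1 × 448 = 448
    Σ(broken) = 2658 kJ
  Bonds formed (products):
    C-C: 1 × 340 = 340
    C-H: 6 × 405 = 2430
    Σ(formed) = 2770 kJ
  ΔH_I = 2658 − 2770 = −112 kJ
Reaction II:
  Bonds broken (reactants):
    C-H: 4 × 405 = 1620
    C=C: 1 × 590 = 590
    H-Br: 1 × 355 = 355
    Σ(broken) = 2565 kJ
  Bonds formed (products):
    C-Br: 1 × 267 = 267
    C-C: 1 × 340 = 340
    C-H: 5 × 405 = 2025
    Σ(formed) = 2632 kJ
  ΔH_II = 2565 − 2632 = −67 kJ
ΔH_I − ΔH_II = −45 kJ, so reaction I has the more negative ΔH; |ΔH_I − ΔH_II| = 45 kJ.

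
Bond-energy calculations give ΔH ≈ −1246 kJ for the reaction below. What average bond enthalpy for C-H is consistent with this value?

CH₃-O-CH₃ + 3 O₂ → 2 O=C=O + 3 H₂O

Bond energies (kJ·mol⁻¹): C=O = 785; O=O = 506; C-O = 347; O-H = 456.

Let D be the C-H bond energy.
Σ(broken) = 6×D + 2×347 + 3×506 = 2212 + 6D
Σ(formed) = 4×785 + 6×456 = 5876
ΔH = Σ(broken) − Σ(formed) = (2212 + 6D) − (5876) = −3664 + 6D
Setting this equal to −1246 kJ gives 6D = 2418, so D = 403 kJ/mol.

D(C-H) ≈ 403 kJ/mol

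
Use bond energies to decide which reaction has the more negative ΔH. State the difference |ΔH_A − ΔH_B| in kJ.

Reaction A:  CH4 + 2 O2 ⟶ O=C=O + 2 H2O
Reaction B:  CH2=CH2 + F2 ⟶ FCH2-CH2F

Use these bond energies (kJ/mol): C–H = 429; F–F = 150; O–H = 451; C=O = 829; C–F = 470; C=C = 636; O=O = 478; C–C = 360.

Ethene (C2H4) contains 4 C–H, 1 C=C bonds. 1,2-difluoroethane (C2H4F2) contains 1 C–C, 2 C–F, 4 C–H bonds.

Reaction A:
  Bonds broken (reactants):
    C–H: 4 × 429 = 1716
    O=O: 2 × 478 = 956
    Σ(broken) = 2672 kJ
  Bonds formed (products):
    C=O: 2 × 829 = 1658
    O–H: 4 × 451 = 1804
    Σ(formed) = 3462 kJ
  ΔH_A = 2672 − 3462 = −790 kJ
Reaction B:
  Bonds broken (reactants):
    C–H: 4 × 429 = 1716
    C=C: 1 × 636 = 636
    F–F: 1 × 150 = 150
    Σ(broken) = 2502 kJ
  Bonds formed (products):
    C–C: 1 × 360 = 360
    C–F: 2 × 470 = 940
    C–H: 4 × 429 = 1716
    Σ(formed) = 3016 kJ
  ΔH_B = 2502 − 3016 = −514 kJ
ΔH_A − ΔH_B = −276 kJ, so reaction A has the more negative ΔH; |ΔH_A − ΔH_B| = 276 kJ.

Reaction A, by 276 kJ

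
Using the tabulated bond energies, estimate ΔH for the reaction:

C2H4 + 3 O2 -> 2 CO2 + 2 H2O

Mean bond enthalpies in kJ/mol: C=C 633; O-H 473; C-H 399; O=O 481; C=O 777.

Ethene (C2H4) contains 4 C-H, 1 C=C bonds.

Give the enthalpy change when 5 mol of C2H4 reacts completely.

Bonds broken (reactants):
  C-H: 4 × 399 = 1596
  C=C: 1 × 633 = 633
  O=O: 3 × 481 = 1443
  Σ(broken) = 3672 kJ
Bonds formed (products):
  C=O: 4 × 777 = 3108
  O-H: 4 × 473 = 1892
  Σ(formed) = 5000 kJ
ΔH = Σ(broken) − Σ(formed) = 3672 − 5000 = −1328 kJ
For 5× the reaction as written: 5 × (−1328) = −6640 kJ

ΔH = −6640 kJ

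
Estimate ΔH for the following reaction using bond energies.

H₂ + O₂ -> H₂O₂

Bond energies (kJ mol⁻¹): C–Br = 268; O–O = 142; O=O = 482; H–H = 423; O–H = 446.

Bonds broken (reactants):
  H–H: 1 × 423 = 423
  O=O: 1 × 482 = 482
  Σ(broken) = 905 kJ
Bonds formed (products):
  O–H: 2 × 446 = 892
  O–O: 1 × 142 = 142
  Σ(formed) = 1034 kJ
ΔH = Σ(broken) − Σ(formed) = 905 − 1034 = −129 kJ

ΔH ≈ −129 kJ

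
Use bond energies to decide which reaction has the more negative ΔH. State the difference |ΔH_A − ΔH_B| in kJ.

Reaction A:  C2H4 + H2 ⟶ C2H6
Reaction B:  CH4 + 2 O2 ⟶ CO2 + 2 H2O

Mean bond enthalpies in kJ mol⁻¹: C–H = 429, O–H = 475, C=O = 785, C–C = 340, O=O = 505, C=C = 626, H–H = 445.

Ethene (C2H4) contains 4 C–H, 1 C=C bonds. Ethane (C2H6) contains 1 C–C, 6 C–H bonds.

Reaction B, by 617 kJ

Reaction A:
  Bonds broken (reactants):
    C–H: 4 × 429 = 1716
    C=C: 1 × 626 = 626
    H–H: 1 × 445 = 445
    Σ(broken) = 2787 kJ
  Bonds formed (products):
    C–C: 1 × 340 = 340
    C–H: 6 × 429 = 2574
    Σ(formed) = 2914 kJ
  ΔH_A = 2787 − 2914 = −127 kJ
Reaction B:
  Bonds broken (reactants):
    C–H: 4 × 429 = 1716
    O=O: 2 × 505 = 1010
    Σ(broken) = 2726 kJ
  Bonds formed (products):
    C=O: 2 × 785 = 1570
    O–H: 4 × 475 = 1900
    Σ(formed) = 3470 kJ
  ΔH_B = 2726 − 3470 = −744 kJ
ΔH_A − ΔH_B = +617 kJ, so reaction B has the more negative ΔH; |ΔH_A − ΔH_B| = 617 kJ.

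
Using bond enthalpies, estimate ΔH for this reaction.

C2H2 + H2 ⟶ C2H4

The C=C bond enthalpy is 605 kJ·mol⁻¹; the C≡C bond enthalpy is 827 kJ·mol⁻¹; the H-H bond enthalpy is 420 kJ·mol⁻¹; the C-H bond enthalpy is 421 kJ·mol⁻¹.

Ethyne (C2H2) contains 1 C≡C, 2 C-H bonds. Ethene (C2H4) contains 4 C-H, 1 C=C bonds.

ΔH ≈ −200 kJ

Bonds broken (reactants):
  C≡C: 1 × 827 = 827
  C-H: 2 × 421 = 842
  H-H: 1 × 420 = 420
  Σ(broken) = 2089 kJ
Bonds formed (products):
  C-H: 4 × 421 = 1684
  C=C: 1 × 605 = 605
  Σ(formed) = 2289 kJ
ΔH = Σ(broken) − Σ(formed) = 2089 − 2289 = −200 kJ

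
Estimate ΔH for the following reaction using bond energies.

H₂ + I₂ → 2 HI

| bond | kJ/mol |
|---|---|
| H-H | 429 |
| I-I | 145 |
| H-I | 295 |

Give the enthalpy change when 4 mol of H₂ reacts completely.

ΔH = −64 kJ

Bonds broken (reactants):
  H-H: 1 × 429 = 429
  I-I: 1 × 145 = 145
  Σ(broken) = 574 kJ
Bonds formed (products):
  H-I: 2 × 295 = 590
  Σ(formed) = 590 kJ
ΔH = Σ(broken) − Σ(formed) = 574 − 590 = −16 kJ
For 4× the reaction as written: 4 × (−16) = −64 kJ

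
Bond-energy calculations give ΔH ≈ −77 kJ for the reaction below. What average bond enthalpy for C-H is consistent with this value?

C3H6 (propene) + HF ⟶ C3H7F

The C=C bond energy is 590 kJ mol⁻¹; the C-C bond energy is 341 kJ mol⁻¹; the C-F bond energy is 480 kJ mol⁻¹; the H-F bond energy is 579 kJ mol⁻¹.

D(C-H) ≈ 425 kJ/mol

Let D be the C-H bond energy.
Σ(broken) = 1×341 + 6×D + 1×590 + 1×579 = 1510 + 6D
Σ(formed) = 2×341 + 1×480 + 7×D = 1162 + 7D
ΔH = Σ(broken) − Σ(formed) = (1510 + 6D) − (1162 + 7D) = +348 − D
Setting this equal to −77 kJ gives D = 425 kJ/mol.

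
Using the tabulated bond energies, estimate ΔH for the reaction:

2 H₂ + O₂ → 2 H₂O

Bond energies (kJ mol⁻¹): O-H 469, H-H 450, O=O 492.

Bonds broken (reactants):
  H-H: 2 × 450 = 900
  O=O: 1 × 492 = 492
  Σ(broken) = 1392 kJ
Bonds formed (products):
  O-H: 4 × 469 = 1876
  Σ(formed) = 1876 kJ
ΔH = Σ(broken) − Σ(formed) = 1392 − 1876 = −484 kJ

ΔH ≈ −484 kJ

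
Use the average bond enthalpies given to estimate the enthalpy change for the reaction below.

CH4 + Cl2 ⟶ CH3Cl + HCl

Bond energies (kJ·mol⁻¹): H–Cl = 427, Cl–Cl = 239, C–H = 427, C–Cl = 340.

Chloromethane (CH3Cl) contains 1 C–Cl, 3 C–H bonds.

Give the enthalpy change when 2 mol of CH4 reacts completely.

ΔH = −202 kJ

Bonds broken (reactants):
  C–H: 4 × 427 = 1708
  Cl–Cl: 1 × 239 = 239
  Σ(broken) = 1947 kJ
Bonds formed (products):
  C–Cl: 1 × 340 = 340
  C–H: 3 × 427 = 1281
  H–Cl: 1 × 427 = 427
  Σ(formed) = 2048 kJ
ΔH = Σ(broken) − Σ(formed) = 1947 − 2048 = −101 kJ
For 2× the reaction as written: 2 × (−101) = −202 kJ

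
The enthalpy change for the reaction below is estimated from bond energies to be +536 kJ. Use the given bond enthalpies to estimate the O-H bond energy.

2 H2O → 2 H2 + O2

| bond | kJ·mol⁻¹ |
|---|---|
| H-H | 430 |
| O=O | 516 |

Let D be the O-H bond energy.
Σ(broken) = 4×D = 4D
Σ(formed) = 2×430 + 1×516 = 1376
ΔH = Σ(broken) − Σ(formed) = (4D) − (1376) = −1376 + 4D
Setting this equal to +536 kJ gives 4D = 1912, so D = 478 kJ/mol.

D(O-H) ≈ 478 kJ/mol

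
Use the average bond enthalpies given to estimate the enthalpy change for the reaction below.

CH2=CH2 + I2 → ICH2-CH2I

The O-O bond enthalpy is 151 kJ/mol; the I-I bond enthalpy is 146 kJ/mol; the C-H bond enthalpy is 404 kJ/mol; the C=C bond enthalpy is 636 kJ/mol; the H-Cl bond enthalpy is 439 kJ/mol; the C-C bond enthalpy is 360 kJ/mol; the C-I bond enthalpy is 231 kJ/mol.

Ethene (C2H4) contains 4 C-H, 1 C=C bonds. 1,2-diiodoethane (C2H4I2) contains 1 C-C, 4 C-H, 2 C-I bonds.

ΔH ≈ −40 kJ

Bonds broken (reactants):
  C-H: 4 × 404 = 1616
  C=C: 1 × 636 = 636
  I-I: 1 × 146 = 146
  Σ(broken) = 2398 kJ
Bonds formed (products):
  C-C: 1 × 360 = 360
  C-H: 4 × 404 = 1616
  C-I: 2 × 231 = 462
  Σ(formed) = 2438 kJ
ΔH = Σ(broken) − Σ(formed) = 2398 − 2438 = −40 kJ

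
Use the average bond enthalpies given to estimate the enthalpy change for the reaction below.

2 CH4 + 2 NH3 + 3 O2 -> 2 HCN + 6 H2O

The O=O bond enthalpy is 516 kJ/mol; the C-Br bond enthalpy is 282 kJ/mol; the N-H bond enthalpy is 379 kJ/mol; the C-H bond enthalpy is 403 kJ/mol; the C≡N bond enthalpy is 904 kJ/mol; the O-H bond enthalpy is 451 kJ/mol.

Bonds broken (reactants):
  C-H: 8 × 403 = 3224
  N-H: 6 × 379 = 2274
  O=O: 3 × 516 = 1548
  Σ(broken) = 7046 kJ
Bonds formed (products):
  C≡N: 2 × 904 = 1808
  C-H: 2 × 403 = 806
  O-H: 12 × 451 = 5412
  Σ(formed) = 8026 kJ
ΔH = Σ(broken) − Σ(formed) = 7046 − 8026 = −980 kJ

ΔH ≈ −980 kJ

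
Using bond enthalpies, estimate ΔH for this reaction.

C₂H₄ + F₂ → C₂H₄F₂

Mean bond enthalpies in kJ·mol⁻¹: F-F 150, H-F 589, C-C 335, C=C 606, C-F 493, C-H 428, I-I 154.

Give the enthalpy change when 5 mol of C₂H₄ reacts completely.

Bonds broken (reactants):
  C-H: 4 × 428 = 1712
  C=C: 1 × 606 = 606
  F-F: 1 × 150 = 150
  Σ(broken) = 2468 kJ
Bonds formed (products):
  C-C: 1 × 335 = 335
  C-F: 2 × 493 = 986
  C-H: 4 × 428 = 1712
  Σ(formed) = 3033 kJ
ΔH = Σ(broken) − Σ(formed) = 2468 − 3033 = −565 kJ
For 5× the reaction as written: 5 × (−565) = −2825 kJ

ΔH = −2825 kJ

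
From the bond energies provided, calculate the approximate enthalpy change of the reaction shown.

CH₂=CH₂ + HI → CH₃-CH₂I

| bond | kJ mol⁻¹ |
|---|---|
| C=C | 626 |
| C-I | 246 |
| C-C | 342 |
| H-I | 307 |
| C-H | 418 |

ΔH ≈ −73 kJ

Bonds broken (reactants):
  C-H: 4 × 418 = 1672
  C=C: 1 × 626 = 626
  H-I: 1 × 307 = 307
  Σ(broken) = 2605 kJ
Bonds formed (products):
  C-C: 1 × 342 = 342
  C-H: 5 × 418 = 2090
  C-I: 1 × 246 = 246
  Σ(formed) = 2678 kJ
ΔH = Σ(broken) − Σ(formed) = 2605 − 2678 = −73 kJ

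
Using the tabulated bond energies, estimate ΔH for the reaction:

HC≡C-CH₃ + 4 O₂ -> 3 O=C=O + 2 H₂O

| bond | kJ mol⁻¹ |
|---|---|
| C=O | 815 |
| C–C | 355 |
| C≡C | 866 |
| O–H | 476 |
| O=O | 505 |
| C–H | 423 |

Bonds broken (reactants):
  C≡C: 1 × 866 = 866
  C–C: 1 × 355 = 355
  C–H: 4 × 423 = 1692
  O=O: 4 × 505 = 2020
  Σ(broken) = 4933 kJ
Bonds formed (products):
  C=O: 6 × 815 = 4890
  O–H: 4 × 476 = 1904
  Σ(formed) = 6794 kJ
ΔH = Σ(broken) − Σ(formed) = 4933 − 6794 = −1861 kJ

ΔH ≈ −1861 kJ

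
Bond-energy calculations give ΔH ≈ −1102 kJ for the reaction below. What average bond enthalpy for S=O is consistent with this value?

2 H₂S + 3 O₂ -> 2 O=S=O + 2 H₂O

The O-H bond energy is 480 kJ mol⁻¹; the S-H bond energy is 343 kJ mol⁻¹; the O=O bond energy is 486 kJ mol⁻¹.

D(S=O) ≈ 503 kJ/mol

Let D be the S=O bond energy.
Σ(broken) = 3×486 + 4×343 = 2830
Σ(formed) = 4×480 + 4×D = 1920 + 4D
ΔH = Σ(broken) − Σ(formed) = (2830) − (1920 + 4D) = +910 − 4D
Setting this equal to −1102 kJ gives 4D = 2012, so D = 503 kJ/mol.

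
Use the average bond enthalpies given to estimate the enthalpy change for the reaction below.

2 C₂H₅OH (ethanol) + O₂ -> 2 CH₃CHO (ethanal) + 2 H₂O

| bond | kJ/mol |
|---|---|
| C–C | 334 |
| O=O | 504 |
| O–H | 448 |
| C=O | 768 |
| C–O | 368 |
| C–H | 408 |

ΔH ≈ −376 kJ

Bonds broken (reactants):
  C–C: 2 × 334 = 668
  C–H: 10 × 408 = 4080
  C–O: 2 × 368 = 736
  O–H: 2 × 448 = 896
  O=O: 1 × 504 = 504
  Σ(broken) = 6884 kJ
Bonds formed (products):
  C–C: 2 × 334 = 668
  C–H: 8 × 408 = 3264
  C=O: 2 × 768 = 1536
  O–H: 4 × 448 = 1792
  Σ(formed) = 7260 kJ
ΔH = Σ(broken) − Σ(formed) = 6884 − 7260 = −376 kJ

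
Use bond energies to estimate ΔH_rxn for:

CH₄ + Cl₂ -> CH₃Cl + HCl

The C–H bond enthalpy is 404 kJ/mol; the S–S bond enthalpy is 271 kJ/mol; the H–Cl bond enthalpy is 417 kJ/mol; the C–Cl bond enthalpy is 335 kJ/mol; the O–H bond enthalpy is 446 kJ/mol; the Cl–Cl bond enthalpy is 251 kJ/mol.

Bonds broken (reactants):
  C–H: 4 × 404 = 1616
  Cl–Cl: 1 × 251 = 251
  Σ(broken) = 1867 kJ
Bonds formed (products):
  C–Cl: 1 × 335 = 335
  C–H: 3 × 404 = 1212
  H–Cl: 1 × 417 = 417
  Σ(formed) = 1964 kJ
ΔH = Σ(broken) − Σ(formed) = 1867 − 1964 = −97 kJ

ΔH ≈ −97 kJ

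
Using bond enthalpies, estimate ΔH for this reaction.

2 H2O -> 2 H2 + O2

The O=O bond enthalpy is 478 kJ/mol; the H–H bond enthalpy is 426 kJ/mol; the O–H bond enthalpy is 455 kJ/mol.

ΔH ≈ +490 kJ

Bonds broken (reactants):
  O–H: 4 × 455 = 1820
  Σ(broken) = 1820 kJ
Bonds formed (products):
  H–H: 2 × 426 = 852
  O=O: 1 × 478 = 478
  Σ(formed) = 1330 kJ
ΔH = Σ(broken) − Σ(formed) = 1820 − 1330 = +490 kJ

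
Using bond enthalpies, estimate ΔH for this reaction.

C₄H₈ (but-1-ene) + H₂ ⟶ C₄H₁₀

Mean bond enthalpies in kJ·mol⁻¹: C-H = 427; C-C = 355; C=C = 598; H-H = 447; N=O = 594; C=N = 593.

Bonds broken (reactants):
  C-C: 2 × 355 = 710
  C-H: 8 × 427 = 3416
  C=C: 1 × 598 = 598
  H-H: 1 × 447 = 447
  Σ(broken) = 5171 kJ
Bonds formed (products):
  C-C: 3 × 355 = 1065
  C-H: 10 × 427 = 4270
  Σ(formed) = 5335 kJ
ΔH = Σ(broken) − Σ(formed) = 5171 − 5335 = −164 kJ

ΔH ≈ −164 kJ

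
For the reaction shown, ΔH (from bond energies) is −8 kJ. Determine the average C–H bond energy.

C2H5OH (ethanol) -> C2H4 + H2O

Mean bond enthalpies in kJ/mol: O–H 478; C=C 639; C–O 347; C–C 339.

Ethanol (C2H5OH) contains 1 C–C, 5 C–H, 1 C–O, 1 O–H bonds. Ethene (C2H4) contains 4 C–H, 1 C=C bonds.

D(C–H) ≈ 423 kJ/mol

Let D be the C–H bond energy.
Σ(broken) = 1×339 + 5×D + 1×347 + 1×478 = 1164 + 5D
Σ(formed) = 4×D + 1×639 + 2×478 = 1595 + 4D
ΔH = Σ(broken) − Σ(formed) = (1164 + 5D) − (1595 + 4D) = −431 + D
Setting this equal to −8 kJ gives D = 423 kJ/mol.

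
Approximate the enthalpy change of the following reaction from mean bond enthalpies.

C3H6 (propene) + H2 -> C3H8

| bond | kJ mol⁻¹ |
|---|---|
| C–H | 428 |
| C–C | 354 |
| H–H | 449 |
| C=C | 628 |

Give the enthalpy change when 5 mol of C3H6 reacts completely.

Bonds broken (reactants):
  C–C: 1 × 354 = 354
  C–H: 6 × 428 = 2568
  C=C: 1 × 628 = 628
  H–H: 1 × 449 = 449
  Σ(broken) = 3999 kJ
Bonds formed (products):
  C–C: 2 × 354 = 708
  C–H: 8 × 428 = 3424
  Σ(formed) = 4132 kJ
ΔH = Σ(broken) − Σ(formed) = 3999 − 4132 = −133 kJ
For 5× the reaction as written: 5 × (−133) = −665 kJ

ΔH = −665 kJ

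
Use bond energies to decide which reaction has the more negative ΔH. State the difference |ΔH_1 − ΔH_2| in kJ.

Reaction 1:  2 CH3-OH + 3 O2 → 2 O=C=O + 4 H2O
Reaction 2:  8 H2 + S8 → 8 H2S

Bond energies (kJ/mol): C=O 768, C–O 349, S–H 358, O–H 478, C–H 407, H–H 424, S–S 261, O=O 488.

Reaction 1, by 1088 kJ

Reaction 1:
  Bonds broken (reactants):
    C–H: 6 × 407 = 2442
    C–O: 2 × 349 = 698
    O–H: 2 × 478 = 956
    O=O: 3 × 488 = 1464
    Σ(broken) = 5560 kJ
  Bonds formed (products):
    C=O: 4 × 768 = 3072
    O–H: 8 × 478 = 3824
    Σ(formed) = 6896 kJ
  ΔH_1 = 5560 − 6896 = −1336 kJ
Reaction 2:
  Bonds broken (reactants):
    H–H: 8 × 424 = 3392
    S–S: 8 × 261 = 2088
    Σ(broken) = 5480 kJ
  Bonds formed (products):
    S–H: 16 × 358 = 5728
    Σ(formed) = 5728 kJ
  ΔH_2 = 5480 − 5728 = −248 kJ
ΔH_1 − ΔH_2 = −1088 kJ, so reaction 1 has the more negative ΔH; |ΔH_1 − ΔH_2| = 1088 kJ.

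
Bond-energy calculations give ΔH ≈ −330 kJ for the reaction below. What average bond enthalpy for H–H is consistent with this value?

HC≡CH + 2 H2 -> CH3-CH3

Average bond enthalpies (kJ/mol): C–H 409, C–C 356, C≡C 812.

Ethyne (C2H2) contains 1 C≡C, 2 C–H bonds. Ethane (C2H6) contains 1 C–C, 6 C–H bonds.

D(H–H) ≈ 425 kJ/mol

Let D be the H–H bond energy.
Σ(broken) = 1×812 + 2×409 + 2×D = 1630 + 2D
Σ(formed) = 1×356 + 6×409 = 2810
ΔH = Σ(broken) − Σ(formed) = (1630 + 2D) − (2810) = −1180 + 2D
Setting this equal to −330 kJ gives 2D = 850, so D = 425 kJ/mol.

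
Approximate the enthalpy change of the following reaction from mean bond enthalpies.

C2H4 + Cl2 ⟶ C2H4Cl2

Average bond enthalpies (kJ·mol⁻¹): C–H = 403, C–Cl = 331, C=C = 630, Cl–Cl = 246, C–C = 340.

Bonds broken (reactants):
  C–H: 4 × 403 = 1612
  C=C: 1 × 630 = 630
  Cl–Cl: 1 × 246 = 246
  Σ(broken) = 2488 kJ
Bonds formed (products):
  C–C: 1 × 340 = 340
  C–Cl: 2 × 331 = 662
  C–H: 4 × 403 = 1612
  Σ(formed) = 2614 kJ
ΔH = Σ(broken) − Σ(formed) = 2488 − 2614 = −126 kJ

ΔH ≈ −126 kJ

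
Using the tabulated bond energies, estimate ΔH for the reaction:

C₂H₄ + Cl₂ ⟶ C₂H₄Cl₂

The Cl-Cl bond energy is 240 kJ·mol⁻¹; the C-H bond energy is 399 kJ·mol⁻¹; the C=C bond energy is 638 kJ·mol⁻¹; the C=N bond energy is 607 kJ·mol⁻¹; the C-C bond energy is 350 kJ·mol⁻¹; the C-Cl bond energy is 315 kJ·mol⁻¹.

ΔH ≈ −102 kJ

Bonds broken (reactants):
  C-H: 4 × 399 = 1596
  C=C: 1 × 638 = 638
  Cl-Cl: 1 × 240 = 240
  Σ(broken) = 2474 kJ
Bonds formed (products):
  C-C: 1 × 350 = 350
  C-Cl: 2 × 315 = 630
  C-H: 4 × 399 = 1596
  Σ(formed) = 2576 kJ
ΔH = Σ(broken) − Σ(formed) = 2474 − 2576 = −102 kJ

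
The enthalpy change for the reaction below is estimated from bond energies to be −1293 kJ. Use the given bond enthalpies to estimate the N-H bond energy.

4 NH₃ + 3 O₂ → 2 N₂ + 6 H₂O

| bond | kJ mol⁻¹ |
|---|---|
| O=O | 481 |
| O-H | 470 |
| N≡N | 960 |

D(N-H) ≈ 402 kJ/mol

Let D be the N-H bond energy.
Σ(broken) = 12×D + 3×481 = 1443 + 12D
Σ(formed) = 2×960 + 12×470 = 7560
ΔH = Σ(broken) − Σ(formed) = (1443 + 12D) − (7560) = −6117 + 12D
Setting this equal to −1293 kJ gives 12D = 4824, so D = 402 kJ/mol.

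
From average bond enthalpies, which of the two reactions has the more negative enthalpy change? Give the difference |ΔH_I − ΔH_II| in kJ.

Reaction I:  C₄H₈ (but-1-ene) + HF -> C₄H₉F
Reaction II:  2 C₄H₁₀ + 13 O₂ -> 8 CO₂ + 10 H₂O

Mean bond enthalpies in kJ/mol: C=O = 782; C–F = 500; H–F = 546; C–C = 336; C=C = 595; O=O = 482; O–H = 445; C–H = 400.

Reaction I:
  Bonds broken (reactants):
    C–C: 2 × 336 = 672
    C–H: 8 × 400 = 3200
    C=C: 1 × 595 = 595
    H–F: 1 × 546 = 546
    Σ(broken) = 5013 kJ
  Bonds formed (products):
    C–C: 3 × 336 = 1008
    C–F: 1 × 500 = 500
    C–H: 9 × 400 = 3600
    Σ(formed) = 5108 kJ
  ΔH_I = 5013 − 5108 = −95 kJ
Reaction II:
  Bonds broken (reactants):
    C–C: 6 × 336 = 2016
    C–H: 20 × 400 = 8000
    O=O: 13 × 482 = 6266
    Σ(broken) = 16282 kJ
  Bonds formed (products):
    C=O: 16 × 782 = 12512
    O–H: 20 × 445 = 8900
    Σ(formed) = 21412 kJ
  ΔH_II = 16282 − 21412 = −5130 kJ
ΔH_I − ΔH_II = +5035 kJ, so reaction II has the more negative ΔH; |ΔH_I − ΔH_II| = 5035 kJ.

Reaction II, by 5035 kJ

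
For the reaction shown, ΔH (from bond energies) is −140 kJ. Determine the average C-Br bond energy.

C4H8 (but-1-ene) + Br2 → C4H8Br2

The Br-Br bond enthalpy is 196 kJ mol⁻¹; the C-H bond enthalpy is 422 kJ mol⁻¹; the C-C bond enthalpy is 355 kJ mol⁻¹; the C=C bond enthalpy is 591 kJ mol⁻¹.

Let D be the C-Br bond energy.
Σ(broken) = 1×196 + 2×355 + 8×422 + 1×591 = 4873
Σ(formed) = 2×D + 3×355 + 8×422 = 4441 + 2D
ΔH = Σ(broken) − Σ(formed) = (4873) − (4441 + 2D) = +432 − 2D
Setting this equal to −140 kJ gives 2D = 572, so D = 286 kJ/mol.

D(C-Br) ≈ 286 kJ/mol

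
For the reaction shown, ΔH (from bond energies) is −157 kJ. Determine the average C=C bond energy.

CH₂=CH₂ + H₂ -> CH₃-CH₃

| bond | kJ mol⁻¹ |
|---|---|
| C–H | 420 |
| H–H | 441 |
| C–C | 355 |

D(C=C) ≈ 597 kJ/mol

Let D be the C=C bond energy.
Σ(broken) = 4×420 + 1×D + 1×441 = 2121 + D
Σ(formed) = 1×355 + 6×420 = 2875
ΔH = Σ(broken) − Σ(formed) = (2121 + D) − (2875) = −754 + D
Setting this equal to −157 kJ gives D = 597 kJ/mol.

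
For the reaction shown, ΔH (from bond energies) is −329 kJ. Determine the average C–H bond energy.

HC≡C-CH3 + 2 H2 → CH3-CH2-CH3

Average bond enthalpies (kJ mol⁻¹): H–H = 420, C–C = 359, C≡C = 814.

D(C–H) ≈ 406 kJ/mol

Let D be the C–H bond energy.
Σ(broken) = 1×814 + 1×359 + 4×D + 2×420 = 2013 + 4D
Σ(formed) = 2×359 + 8×D = 718 + 8D
ΔH = Σ(broken) − Σ(formed) = (2013 + 4D) − (718 + 8D) = +1295 − 4D
Setting this equal to −329 kJ gives 4D = 1624, so D = 406 kJ/mol.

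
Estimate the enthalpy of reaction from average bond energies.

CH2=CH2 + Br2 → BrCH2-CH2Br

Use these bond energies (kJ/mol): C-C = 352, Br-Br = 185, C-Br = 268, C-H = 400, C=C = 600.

ΔH ≈ −103 kJ

Bonds broken (reactants):
  Br-Br: 1 × 185 = 185
  C-H: 4 × 400 = 1600
  C=C: 1 × 600 = 600
  Σ(broken) = 2385 kJ
Bonds formed (products):
  C-Br: 2 × 268 = 536
  C-C: 1 × 352 = 352
  C-H: 4 × 400 = 1600
  Σ(formed) = 2488 kJ
ΔH = Σ(broken) − Σ(formed) = 2385 − 2488 = −103 kJ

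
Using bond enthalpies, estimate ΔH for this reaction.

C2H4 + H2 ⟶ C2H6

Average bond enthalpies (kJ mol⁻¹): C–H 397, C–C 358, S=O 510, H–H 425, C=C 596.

ΔH ≈ −131 kJ

Bonds broken (reactants):
  C–H: 4 × 397 = 1588
  C=C: 1 × 596 = 596
  H–H: 1 × 425 = 425
  Σ(broken) = 2609 kJ
Bonds formed (products):
  C–C: 1 × 358 = 358
  C–H: 6 × 397 = 2382
  Σ(formed) = 2740 kJ
ΔH = Σ(broken) − Σ(formed) = 2609 − 2740 = −131 kJ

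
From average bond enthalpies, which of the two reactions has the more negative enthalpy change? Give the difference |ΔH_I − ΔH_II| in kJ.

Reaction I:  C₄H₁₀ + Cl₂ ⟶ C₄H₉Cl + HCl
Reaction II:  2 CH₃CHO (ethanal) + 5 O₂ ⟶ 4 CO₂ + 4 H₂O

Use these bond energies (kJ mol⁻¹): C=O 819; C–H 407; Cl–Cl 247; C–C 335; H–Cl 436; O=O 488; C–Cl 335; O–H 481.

Reaction I:
  Bonds broken (reactants):
    C–C: 3 × 335 = 1005
    C–H: 10 × 407 = 4070
    Cl–Cl: 1 × 247 = 247
    Σ(broken) = 5322 kJ
  Bonds formed (products):
    C–C: 3 × 335 = 1005
    C–Cl: 1 × 335 = 335
    C–H: 9 × 407 = 3663
    H–Cl: 1 × 436 = 436
    Σ(formed) = 5439 kJ
  ΔH_I = 5322 − 5439 = −117 kJ
Reaction II:
  Bonds broken (reactants):
    C–C: 2 × 335 = 670
    C–H: 8 × 407 = 3256
    C=O: 2 × 819 = 1638
    O=O: 5 × 488 = 2440
    Σ(broken) = 8004 kJ
  Bonds formed (products):
    C=O: 8 × 819 = 6552
    O–H: 8 × 481 = 3848
    Σ(formed) = 10400 kJ
  ΔH_II = 8004 − 10400 = −2396 kJ
ΔH_I − ΔH_II = +2279 kJ, so reaction II has the more negative ΔH; |ΔH_I − ΔH_II| = 2279 kJ.

Reaction II, by 2279 kJ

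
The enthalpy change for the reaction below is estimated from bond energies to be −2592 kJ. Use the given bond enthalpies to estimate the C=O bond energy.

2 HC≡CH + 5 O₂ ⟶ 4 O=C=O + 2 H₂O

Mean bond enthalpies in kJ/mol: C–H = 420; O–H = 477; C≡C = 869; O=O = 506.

D(C=O) ≈ 829 kJ/mol

Let D be the C=O bond energy.
Σ(broken) = 2×869 + 4×420 + 5×506 = 5948
Σ(formed) = 8×D + 4×477 = 1908 + 8D
ΔH = Σ(broken) − Σ(formed) = (5948) − (1908 + 8D) = +4040 − 8D
Setting this equal to −2592 kJ gives 8D = 6632, so D = 829 kJ/mol.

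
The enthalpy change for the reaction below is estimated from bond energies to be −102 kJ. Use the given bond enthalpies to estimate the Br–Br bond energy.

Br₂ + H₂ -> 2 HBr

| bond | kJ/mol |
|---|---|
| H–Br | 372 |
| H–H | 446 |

D(Br–Br) ≈ 196 kJ/mol

Let D be the Br–Br bond energy.
Σ(broken) = 1×D + 1×446 = 446 + D
Σ(formed) = 2×372 = 744
ΔH = Σ(broken) − Σ(formed) = (446 + D) − (744) = −298 + D
Setting this equal to −102 kJ gives D = 196 kJ/mol.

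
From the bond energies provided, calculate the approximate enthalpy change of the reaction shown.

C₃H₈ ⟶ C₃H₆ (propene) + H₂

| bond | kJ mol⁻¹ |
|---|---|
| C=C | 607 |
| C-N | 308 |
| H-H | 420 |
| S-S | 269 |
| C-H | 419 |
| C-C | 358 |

ΔH ≈ +169 kJ

Bonds broken (reactants):
  C-C: 2 × 358 = 716
  C-H: 8 × 419 = 3352
  Σ(broken) = 4068 kJ
Bonds formed (products):
  C-C: 1 × 358 = 358
  C-H: 6 × 419 = 2514
  C=C: 1 × 607 = 607
  H-H: 1 × 420 = 420
  Σ(formed) = 3899 kJ
ΔH = Σ(broken) − Σ(formed) = 4068 − 3899 = +169 kJ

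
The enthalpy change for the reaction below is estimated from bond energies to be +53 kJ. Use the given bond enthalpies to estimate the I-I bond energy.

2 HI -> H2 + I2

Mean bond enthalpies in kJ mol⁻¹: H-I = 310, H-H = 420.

D(I-I) ≈ 147 kJ/mol

Let D be the I-I bond energy.
Σ(broken) = 2×310 = 620
Σ(formed) = 1×420 + 1×D = 420 + D
ΔH = Σ(broken) − Σ(formed) = (620) − (420 + D) = +200 − D
Setting this equal to +53 kJ gives D = 147 kJ/mol.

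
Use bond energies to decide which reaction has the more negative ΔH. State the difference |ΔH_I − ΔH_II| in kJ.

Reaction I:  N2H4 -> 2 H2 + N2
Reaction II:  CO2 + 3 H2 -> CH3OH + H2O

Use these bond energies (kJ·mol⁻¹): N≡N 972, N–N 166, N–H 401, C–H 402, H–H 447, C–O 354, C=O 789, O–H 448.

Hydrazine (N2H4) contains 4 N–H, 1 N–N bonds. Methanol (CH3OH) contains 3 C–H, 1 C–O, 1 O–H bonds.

Reaction I, by 111 kJ

Reaction I:
  Bonds broken (reactants):
    N–H: 4 × 401 = 1604
    N–N: 1 × 166 = 166
    Σ(broken) = 1770 kJ
  Bonds formed (products):
    H–H: 2 × 447 = 894
    N≡N: 1 × 972 = 972
    Σ(formed) = 1866 kJ
  ΔH_I = 1770 − 1866 = −96 kJ
Reaction II:
  Bonds broken (reactants):
    C=O: 2 × 789 = 1578
    H–H: 3 × 447 = 1341
    Σ(broken) = 2919 kJ
  Bonds formed (products):
    C–H: 3 × 402 = 1206
    C–O: 1 × 354 = 354
    O–H: 3 × 448 = 1344
    Σ(formed) = 2904 kJ
  ΔH_II = 2919 − 2904 = +15 kJ
ΔH_I − ΔH_II = −111 kJ, so reaction I has the more negative ΔH; |ΔH_I − ΔH_II| = 111 kJ.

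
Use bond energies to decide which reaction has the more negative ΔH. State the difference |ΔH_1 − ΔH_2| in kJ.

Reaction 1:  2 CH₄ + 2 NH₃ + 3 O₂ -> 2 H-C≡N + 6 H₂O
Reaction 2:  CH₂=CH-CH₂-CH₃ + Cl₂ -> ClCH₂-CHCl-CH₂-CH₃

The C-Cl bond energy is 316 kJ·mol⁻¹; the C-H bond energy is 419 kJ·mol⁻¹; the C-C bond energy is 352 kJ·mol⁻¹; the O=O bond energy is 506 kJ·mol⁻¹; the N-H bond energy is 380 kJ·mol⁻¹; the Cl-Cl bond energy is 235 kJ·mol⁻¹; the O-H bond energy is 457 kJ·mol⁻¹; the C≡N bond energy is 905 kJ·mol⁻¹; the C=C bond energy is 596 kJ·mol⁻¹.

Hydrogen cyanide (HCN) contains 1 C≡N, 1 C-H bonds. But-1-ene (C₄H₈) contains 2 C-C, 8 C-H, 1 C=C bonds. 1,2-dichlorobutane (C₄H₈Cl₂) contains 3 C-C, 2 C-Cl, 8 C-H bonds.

Reaction 1, by 829 kJ

Reaction 1:
  Bonds broken (reactants):
    C-H: 8 × 419 = 3352
    N-H: 6 × 380 = 2280
    O=O: 3 × 506 = 1518
    Σ(broken) = 7150 kJ
  Bonds formed (products):
    C≡N: 2 × 905 = 1810
    C-H: 2 × 419 = 838
    O-H: 12 × 457 = 5484
    Σ(formed) = 8132 kJ
  ΔH_1 = 7150 − 8132 = −982 kJ
Reaction 2:
  Bonds broken (reactants):
    C-C: 2 × 352 = 704
    C-H: 8 × 419 = 3352
    C=C: 1 × 596 = 596
    Cl-Cl: 1 × 235 = 235
    Σ(broken) = 4887 kJ
  Bonds formed (products):
    C-C: 3 × 352 = 1056
    C-Cl: 2 × 316 = 632
    C-H: 8 × 419 = 3352
    Σ(formed) = 5040 kJ
  ΔH_2 = 4887 − 5040 = −153 kJ
ΔH_1 − ΔH_2 = −829 kJ, so reaction 1 has the more negative ΔH; |ΔH_1 − ΔH_2| = 829 kJ.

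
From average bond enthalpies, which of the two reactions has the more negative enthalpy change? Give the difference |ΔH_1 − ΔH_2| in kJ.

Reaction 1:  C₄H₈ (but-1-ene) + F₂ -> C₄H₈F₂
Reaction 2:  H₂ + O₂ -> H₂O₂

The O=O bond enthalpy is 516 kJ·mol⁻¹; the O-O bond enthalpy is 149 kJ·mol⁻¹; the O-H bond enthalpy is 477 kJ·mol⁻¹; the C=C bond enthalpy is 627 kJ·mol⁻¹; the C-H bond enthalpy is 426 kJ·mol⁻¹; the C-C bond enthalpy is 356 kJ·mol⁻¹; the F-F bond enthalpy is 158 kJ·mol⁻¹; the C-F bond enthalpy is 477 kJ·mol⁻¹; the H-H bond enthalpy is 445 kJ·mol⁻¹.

Reaction 1, by 383 kJ

Reaction 1:
  Bonds broken (reactants):
    C-C: 2 × 356 = 712
    C-H: 8 × 426 = 3408
    C=C: 1 × 627 = 627
    F-F: 1 × 158 = 158
    Σ(broken) = 4905 kJ
  Bonds formed (products):
    C-C: 3 × 356 = 1068
    C-F: 2 × 477 = 954
    C-H: 8 × 426 = 3408
    Σ(formed) = 5430 kJ
  ΔH_1 = 4905 − 5430 = −525 kJ
Reaction 2:
  Bonds broken (reactants):
    H-H: 1 × 445 = 445
    O=O: 1 × 516 = 516
    Σ(broken) = 961 kJ
  Bonds formed (products):
    O-H: 2 × 477 = 954
    O-O: 1 × 149 = 149
    Σ(formed) = 1103 kJ
  ΔH_2 = 961 − 1103 = −142 kJ
ΔH_1 − ΔH_2 = −383 kJ, so reaction 1 has the more negative ΔH; |ΔH_1 − ΔH_2| = 383 kJ.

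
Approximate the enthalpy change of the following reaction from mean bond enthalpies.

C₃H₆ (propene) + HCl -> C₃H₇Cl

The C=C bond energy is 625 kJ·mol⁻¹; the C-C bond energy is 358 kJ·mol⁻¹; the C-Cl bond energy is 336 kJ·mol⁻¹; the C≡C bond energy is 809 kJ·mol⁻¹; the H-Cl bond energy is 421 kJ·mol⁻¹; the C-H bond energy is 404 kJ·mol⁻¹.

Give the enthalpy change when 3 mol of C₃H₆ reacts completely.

ΔH = −156 kJ

Bonds broken (reactants):
  C-C: 1 × 358 = 358
  C-H: 6 × 404 = 2424
  C=C: 1 × 625 = 625
  H-Cl: 1 × 421 = 421
  Σ(broken) = 3828 kJ
Bonds formed (products):
  C-C: 2 × 358 = 716
  C-Cl: 1 × 336 = 336
  C-H: 7 × 404 = 2828
  Σ(formed) = 3880 kJ
ΔH = Σ(broken) − Σ(formed) = 3828 − 3880 = −52 kJ
For 3× the reaction as written: 3 × (−52) = −156 kJ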